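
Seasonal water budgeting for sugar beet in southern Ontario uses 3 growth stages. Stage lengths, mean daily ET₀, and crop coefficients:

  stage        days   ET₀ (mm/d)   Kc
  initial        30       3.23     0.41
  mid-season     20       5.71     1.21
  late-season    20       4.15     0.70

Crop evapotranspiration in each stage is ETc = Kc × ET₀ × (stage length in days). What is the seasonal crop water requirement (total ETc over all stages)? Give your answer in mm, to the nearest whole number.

initial: 0.41 × 3.23 × 30 = 39.73 mm
mid-season: 1.21 × 5.71 × 20 = 138.18 mm
late-season: 0.70 × 4.15 × 20 = 58.10 mm
Seasonal total = 236.01 mm

236 mm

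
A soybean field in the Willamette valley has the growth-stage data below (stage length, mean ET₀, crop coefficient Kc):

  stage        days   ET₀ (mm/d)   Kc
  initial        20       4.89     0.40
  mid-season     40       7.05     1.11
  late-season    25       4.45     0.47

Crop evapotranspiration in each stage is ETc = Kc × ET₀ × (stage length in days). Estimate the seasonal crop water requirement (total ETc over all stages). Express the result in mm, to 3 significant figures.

initial: 0.40 × 4.89 × 20 = 39.12 mm
mid-season: 1.11 × 7.05 × 40 = 313.02 mm
late-season: 0.47 × 4.45 × 25 = 52.29 mm
Seasonal total = 404.43 mm

404 mm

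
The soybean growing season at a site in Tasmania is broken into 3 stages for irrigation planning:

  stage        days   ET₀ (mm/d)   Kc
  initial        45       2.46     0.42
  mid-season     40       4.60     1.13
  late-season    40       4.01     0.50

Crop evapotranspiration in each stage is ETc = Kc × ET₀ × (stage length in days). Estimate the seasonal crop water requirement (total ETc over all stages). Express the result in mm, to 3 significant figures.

335 mm

initial: 0.42 × 2.46 × 45 = 46.49 mm
mid-season: 1.13 × 4.60 × 40 = 207.92 mm
late-season: 0.50 × 4.01 × 40 = 80.20 mm
Seasonal total = 334.61 mm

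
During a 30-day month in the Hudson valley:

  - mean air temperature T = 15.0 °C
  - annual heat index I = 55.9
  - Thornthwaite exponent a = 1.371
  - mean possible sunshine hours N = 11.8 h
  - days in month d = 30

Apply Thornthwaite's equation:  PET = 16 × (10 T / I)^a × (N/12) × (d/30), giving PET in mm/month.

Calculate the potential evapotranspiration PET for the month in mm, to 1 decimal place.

60.9 mm

10T/I = 10 × 15.0 / 55.9 = 2.6834
(10T/I)^a = 2.6834^1.371 = 3.8701
Uncorrected PET = 16 × 3.8701 = 61.922 mm
Correction = (N/12)(d/30) = (11.8/12)(30/30) = 0.9833
PET = 61.922 × 0.9833 = 60.888 mm/month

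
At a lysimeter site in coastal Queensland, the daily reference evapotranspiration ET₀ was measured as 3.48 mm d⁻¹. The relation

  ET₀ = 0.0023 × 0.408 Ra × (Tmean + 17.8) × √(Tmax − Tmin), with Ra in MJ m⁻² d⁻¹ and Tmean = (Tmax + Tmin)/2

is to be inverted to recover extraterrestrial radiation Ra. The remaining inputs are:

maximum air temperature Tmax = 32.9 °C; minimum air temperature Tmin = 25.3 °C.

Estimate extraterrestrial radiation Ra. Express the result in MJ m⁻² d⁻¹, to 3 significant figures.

Tmean = (32.9+25.3)/2 = 29.10 °C; ΔT = 7.6
Ra = ET₀ / [0.0023 × 0.408 × (Tmean+17.8) × √ΔT]
   = 3.48 / (0.0023 × 0.408 × 46.90 × 2.7568) = 28.682 MJ m⁻² d⁻¹

28.7 MJ m⁻² d⁻¹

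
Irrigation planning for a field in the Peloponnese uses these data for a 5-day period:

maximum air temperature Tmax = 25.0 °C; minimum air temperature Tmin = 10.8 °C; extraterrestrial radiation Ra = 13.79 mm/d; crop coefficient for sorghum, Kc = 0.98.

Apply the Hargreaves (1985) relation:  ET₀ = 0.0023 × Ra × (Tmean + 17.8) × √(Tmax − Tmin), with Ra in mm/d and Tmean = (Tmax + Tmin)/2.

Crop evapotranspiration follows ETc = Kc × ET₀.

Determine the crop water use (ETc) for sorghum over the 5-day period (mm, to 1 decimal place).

20.9 mm

Tmean = (25.0 + 10.8)/2 = 17.90 °C
ET₀ = 0.0023 × 13.79 × (17.90 + 17.8) × √14.2 = 0.0023 × 13.79 × 35.70 × 3.7683 = 4.2668 mm/d
ETc = Kc × ET₀ = 0.98 × 4.2668 = 4.1815 mm/d
Over 5 days: 4.1815 × 5 = 20.908 mm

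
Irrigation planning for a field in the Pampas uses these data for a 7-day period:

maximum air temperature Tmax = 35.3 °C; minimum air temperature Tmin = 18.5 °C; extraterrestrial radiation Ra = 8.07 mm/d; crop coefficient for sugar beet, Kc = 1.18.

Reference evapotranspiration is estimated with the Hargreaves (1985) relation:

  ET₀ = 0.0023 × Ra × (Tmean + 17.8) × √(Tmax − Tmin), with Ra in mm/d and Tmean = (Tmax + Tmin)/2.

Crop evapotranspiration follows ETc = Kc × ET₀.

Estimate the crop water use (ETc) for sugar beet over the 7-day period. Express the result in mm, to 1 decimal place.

28.1 mm

Tmean = (35.3 + 18.5)/2 = 26.90 °C
ET₀ = 0.0023 × 8.07 × (26.90 + 17.8) × √16.8 = 0.0023 × 8.07 × 44.70 × 4.0988 = 3.4007 mm/d
ETc = Kc × ET₀ = 1.18 × 3.4007 = 4.0128 mm/d
Over 7 days: 4.0128 × 7 = 28.090 mm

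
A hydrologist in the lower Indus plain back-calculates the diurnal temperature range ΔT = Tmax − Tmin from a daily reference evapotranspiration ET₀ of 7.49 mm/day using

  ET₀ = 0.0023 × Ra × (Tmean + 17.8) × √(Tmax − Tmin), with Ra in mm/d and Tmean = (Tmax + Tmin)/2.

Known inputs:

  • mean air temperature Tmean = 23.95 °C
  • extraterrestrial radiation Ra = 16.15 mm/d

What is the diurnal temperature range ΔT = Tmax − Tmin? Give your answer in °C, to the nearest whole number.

23 °C

√ΔT = ET₀ / [0.0023 × Ra × (Tmean+17.8)] = 7.49 / (0.0023 × 16.15 × 41.75) = 4.8298
ΔT = 4.8298² = 23.327 °C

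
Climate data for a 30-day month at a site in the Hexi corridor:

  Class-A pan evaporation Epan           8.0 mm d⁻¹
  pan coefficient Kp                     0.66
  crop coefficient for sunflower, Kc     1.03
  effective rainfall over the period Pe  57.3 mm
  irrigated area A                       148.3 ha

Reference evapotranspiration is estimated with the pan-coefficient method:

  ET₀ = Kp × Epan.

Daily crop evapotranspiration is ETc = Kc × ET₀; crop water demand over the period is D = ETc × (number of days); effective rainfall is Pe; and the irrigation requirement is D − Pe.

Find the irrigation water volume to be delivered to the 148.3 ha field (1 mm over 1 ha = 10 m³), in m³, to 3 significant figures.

ET₀ = 0.66 × 8.0 = 5.2800 mm/d
ETc = Kc × ET₀ = 1.03 × 5.2800 = 5.4384 mm/d
Crop demand D = ETc × 30 d = 5.4384 × 30 = 163.152 mm
D − Pe = 163.152 − 57.3 = 105.852 mm
Volume = 105.852 mm × 148.3 ha × 10 = 156978.5 m³

157000 m³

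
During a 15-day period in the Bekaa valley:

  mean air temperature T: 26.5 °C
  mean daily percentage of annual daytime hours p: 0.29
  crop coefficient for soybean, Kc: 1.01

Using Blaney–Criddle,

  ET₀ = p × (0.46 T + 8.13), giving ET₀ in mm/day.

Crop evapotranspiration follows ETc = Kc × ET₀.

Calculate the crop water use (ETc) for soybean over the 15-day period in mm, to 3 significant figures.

ET₀ = 0.29 × (0.46 × 26.5 + 8.13) = 0.29 × 20.320 = 5.8928 mm/d
ETc = Kc × ET₀ = 1.01 × 5.8928 = 5.9517 mm/d
Over 15 days: 5.9517 × 15 = 89.276 mm

89.3 mm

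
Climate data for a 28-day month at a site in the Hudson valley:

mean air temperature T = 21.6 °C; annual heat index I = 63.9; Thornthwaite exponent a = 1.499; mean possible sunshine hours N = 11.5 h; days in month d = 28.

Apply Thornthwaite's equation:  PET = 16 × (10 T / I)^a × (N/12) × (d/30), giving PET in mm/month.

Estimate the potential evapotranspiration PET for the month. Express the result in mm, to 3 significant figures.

10T/I = 10 × 21.6 / 63.9 = 3.3803
(10T/I)^a = 3.3803^1.499 = 6.2073
Uncorrected PET = 16 × 6.2073 = 99.317 mm
Correction = (N/12)(d/30) = (11.5/12)(28/30) = 0.8944
PET = 99.317 × 0.8944 = 88.829 mm/month

88.8 mm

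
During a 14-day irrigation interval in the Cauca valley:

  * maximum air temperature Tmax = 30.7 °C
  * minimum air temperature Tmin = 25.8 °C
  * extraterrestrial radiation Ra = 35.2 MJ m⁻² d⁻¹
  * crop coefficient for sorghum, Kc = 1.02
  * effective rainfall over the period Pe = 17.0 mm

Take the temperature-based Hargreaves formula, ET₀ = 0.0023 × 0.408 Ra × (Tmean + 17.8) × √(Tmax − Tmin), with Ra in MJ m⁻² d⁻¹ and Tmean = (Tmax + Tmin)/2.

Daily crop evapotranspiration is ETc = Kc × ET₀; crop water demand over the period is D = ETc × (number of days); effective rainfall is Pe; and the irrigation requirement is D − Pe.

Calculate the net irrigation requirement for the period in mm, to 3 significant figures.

31.1 mm

Tmean = (30.7 + 25.8)/2 = 28.25 °C
0.408 Ra = 0.408 × 35.2 = 14.3616 mm/d equivalent
ET₀ = 0.0023 × 14.3616 × (28.25 + 17.8) × √4.9 = 0.0023 × 14.3616 × 46.05 × 2.2136 = 3.3671 mm/d
ETc = Kc × ET₀ = 1.02 × 3.3671 = 3.4344 mm/d
Crop demand D = ETc × 14 d = 3.4344 × 14 = 48.082 mm
D − Pe = 48.082 − 17.0 = 31.082 mm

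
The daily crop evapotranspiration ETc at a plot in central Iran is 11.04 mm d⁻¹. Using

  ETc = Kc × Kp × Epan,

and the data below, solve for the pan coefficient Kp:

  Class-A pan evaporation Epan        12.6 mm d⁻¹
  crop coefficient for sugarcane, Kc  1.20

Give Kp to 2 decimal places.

ETc = Kc × Kp × Epan  ⇒  Kp = ETc / (Kc × Epan)
Kp = 11.04 / (1.20 × 12.6) = 11.04 / 15.120 = 0.7302

0.73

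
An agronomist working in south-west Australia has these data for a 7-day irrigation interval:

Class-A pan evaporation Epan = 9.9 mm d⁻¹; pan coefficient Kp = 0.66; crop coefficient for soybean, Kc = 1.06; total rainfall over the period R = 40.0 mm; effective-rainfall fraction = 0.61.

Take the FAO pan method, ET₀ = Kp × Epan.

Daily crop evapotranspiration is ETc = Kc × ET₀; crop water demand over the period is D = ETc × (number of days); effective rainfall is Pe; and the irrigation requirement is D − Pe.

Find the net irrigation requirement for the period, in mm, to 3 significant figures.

24.1 mm

ET₀ = 0.66 × 9.9 = 6.5340 mm/d
ETc = Kc × ET₀ = 1.06 × 6.5340 = 6.9260 mm/d
Crop demand D = ETc × 7 d = 6.9260 × 7 = 48.482 mm
Pe = 0.61 × 40.0 = 24.400 mm
D − Pe = 48.482 − 24.400 = 24.082 mm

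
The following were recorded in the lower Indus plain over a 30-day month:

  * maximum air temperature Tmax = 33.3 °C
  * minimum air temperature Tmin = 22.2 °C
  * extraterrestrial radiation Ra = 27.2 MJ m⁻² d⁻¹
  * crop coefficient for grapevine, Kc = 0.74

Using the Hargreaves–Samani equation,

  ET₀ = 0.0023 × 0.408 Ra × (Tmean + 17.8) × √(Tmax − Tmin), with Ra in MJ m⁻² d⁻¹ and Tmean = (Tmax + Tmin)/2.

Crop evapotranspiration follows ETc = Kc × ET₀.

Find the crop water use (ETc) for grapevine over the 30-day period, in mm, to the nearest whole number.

86 mm

Tmean = (33.3 + 22.2)/2 = 27.75 °C
0.408 Ra = 0.408 × 27.2 = 11.0976 mm/d equivalent
ET₀ = 0.0023 × 11.0976 × (27.75 + 17.8) × √11.1 = 0.0023 × 11.0976 × 45.55 × 3.3317 = 3.8736 mm/d
ETc = Kc × ET₀ = 0.74 × 3.8736 = 2.8665 mm/d
Over 30 days: 2.8665 × 30 = 85.995 mm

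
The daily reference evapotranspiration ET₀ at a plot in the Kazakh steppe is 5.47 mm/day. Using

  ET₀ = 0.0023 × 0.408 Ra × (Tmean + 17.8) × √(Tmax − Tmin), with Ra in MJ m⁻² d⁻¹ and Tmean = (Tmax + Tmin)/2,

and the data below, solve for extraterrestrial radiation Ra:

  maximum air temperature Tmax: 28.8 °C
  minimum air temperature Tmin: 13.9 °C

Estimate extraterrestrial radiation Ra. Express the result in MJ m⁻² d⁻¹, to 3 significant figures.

38.6 MJ m⁻² d⁻¹

Tmean = (28.8+13.9)/2 = 21.35 °C; ΔT = 14.9
Ra = ET₀ / [0.0023 × 0.408 × (Tmean+17.8) × √ΔT]
   = 5.47 / (0.0023 × 0.408 × 39.15 × 3.8601) = 38.572 MJ m⁻² d⁻¹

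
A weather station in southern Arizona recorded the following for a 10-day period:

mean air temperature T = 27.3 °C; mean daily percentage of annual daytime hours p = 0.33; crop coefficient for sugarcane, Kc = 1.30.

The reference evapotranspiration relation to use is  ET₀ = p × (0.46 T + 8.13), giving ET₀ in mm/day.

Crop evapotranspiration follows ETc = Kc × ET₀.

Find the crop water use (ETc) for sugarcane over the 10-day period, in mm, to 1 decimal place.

88.8 mm

ET₀ = 0.33 × (0.46 × 27.3 + 8.13) = 0.33 × 20.688 = 6.8270 mm/d
ETc = Kc × ET₀ = 1.30 × 6.8270 = 8.8751 mm/d
Over 10 days: 8.8751 × 10 = 88.751 mm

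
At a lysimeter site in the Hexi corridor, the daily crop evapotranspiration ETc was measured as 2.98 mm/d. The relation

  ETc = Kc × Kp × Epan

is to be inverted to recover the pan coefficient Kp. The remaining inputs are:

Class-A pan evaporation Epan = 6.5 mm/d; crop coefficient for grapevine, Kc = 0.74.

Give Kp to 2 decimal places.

ETc = Kc × Kp × Epan  ⇒  Kp = ETc / (Kc × Epan)
Kp = 2.98 / (0.74 × 6.5) = 2.98 / 4.810 = 0.6195

0.62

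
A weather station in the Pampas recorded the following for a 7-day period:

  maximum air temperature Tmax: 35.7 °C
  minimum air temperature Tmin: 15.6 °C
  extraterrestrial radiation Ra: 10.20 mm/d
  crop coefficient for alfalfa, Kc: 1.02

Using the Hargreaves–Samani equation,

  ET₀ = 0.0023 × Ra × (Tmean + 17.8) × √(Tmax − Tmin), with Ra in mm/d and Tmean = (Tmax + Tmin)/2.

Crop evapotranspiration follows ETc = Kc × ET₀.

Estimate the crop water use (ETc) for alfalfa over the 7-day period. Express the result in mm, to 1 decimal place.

Tmean = (35.7 + 15.6)/2 = 25.65 °C
ET₀ = 0.0023 × 10.20 × (25.65 + 17.8) × √20.1 = 0.0023 × 10.20 × 43.45 × 4.4833 = 4.5700 mm/d
ETc = Kc × ET₀ = 1.02 × 4.5700 = 4.6614 mm/d
Over 7 days: 4.6614 × 7 = 32.630 mm

32.6 mm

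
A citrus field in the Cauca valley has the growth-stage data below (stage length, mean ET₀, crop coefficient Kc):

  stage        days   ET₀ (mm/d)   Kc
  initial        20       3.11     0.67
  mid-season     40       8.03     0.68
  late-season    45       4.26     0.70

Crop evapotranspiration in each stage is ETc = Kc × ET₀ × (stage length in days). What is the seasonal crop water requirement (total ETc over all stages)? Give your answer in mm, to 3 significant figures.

initial: 0.67 × 3.11 × 20 = 41.67 mm
mid-season: 0.68 × 8.03 × 40 = 218.42 mm
late-season: 0.70 × 4.26 × 45 = 134.19 mm
Seasonal total = 394.28 mm

394 mm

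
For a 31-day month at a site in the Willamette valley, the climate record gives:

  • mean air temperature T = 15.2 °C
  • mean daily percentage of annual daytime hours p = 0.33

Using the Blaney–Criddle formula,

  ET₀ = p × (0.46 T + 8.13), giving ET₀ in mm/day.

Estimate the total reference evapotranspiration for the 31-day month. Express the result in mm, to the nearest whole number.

ET₀ = 0.33 × (0.46 × 15.2 + 8.13) = 0.33 × 15.122 = 4.9903 mm/d
Monthly total = 4.9903 × 31 = 154.699 mm

155 mm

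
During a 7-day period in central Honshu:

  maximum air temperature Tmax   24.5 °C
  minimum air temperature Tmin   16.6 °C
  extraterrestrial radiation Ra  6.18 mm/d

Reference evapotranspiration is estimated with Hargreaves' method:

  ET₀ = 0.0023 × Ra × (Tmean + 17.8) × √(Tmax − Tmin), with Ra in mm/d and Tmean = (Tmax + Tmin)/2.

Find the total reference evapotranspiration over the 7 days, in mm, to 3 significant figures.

Tmean = (24.5 + 16.6)/2 = 20.55 °C
ET₀ = 0.0023 × 6.18 × (20.55 + 17.8) × √7.9 = 0.0023 × 6.18 × 38.35 × 2.8107 = 1.5321 mm/d
Over 7 days: 1.5321 × 7 = 10.725 mm

10.7 mm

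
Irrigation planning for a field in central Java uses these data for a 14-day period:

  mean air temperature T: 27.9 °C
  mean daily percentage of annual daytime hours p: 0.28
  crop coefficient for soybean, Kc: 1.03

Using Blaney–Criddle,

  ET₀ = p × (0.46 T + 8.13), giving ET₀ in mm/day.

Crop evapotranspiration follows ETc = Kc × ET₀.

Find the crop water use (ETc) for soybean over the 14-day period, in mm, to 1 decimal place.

84.6 mm

ET₀ = 0.28 × (0.46 × 27.9 + 8.13) = 0.28 × 20.964 = 5.8699 mm/d
ETc = Kc × ET₀ = 1.03 × 5.8699 = 6.0460 mm/d
Over 14 days: 6.0460 × 14 = 84.644 mm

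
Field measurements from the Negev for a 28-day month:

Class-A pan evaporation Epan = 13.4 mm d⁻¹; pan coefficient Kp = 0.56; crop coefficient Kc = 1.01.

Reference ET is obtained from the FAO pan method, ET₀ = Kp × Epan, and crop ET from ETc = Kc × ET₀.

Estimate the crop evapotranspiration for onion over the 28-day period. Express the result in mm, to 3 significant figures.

ET₀ = 0.56 × 13.4 = 7.5040 mm/d
ETc = Kc × ET₀ = 1.01 × 7.5040 = 7.5790 mm/d
Over 28 days: 7.5790 × 28 = 212.212 mm

212 mm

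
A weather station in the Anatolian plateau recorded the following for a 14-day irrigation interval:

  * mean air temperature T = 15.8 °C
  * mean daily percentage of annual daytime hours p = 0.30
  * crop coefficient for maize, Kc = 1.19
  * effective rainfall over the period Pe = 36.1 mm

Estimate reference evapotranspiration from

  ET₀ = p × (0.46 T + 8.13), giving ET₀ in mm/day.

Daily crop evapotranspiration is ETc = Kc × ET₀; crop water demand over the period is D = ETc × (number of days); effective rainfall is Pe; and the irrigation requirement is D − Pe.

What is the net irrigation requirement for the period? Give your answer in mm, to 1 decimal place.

ET₀ = 0.30 × (0.46 × 15.8 + 8.13) = 0.30 × 15.398 = 4.6194 mm/d
ETc = Kc × ET₀ = 1.19 × 4.6194 = 5.4971 mm/d
Crop demand D = ETc × 14 d = 5.4971 × 14 = 76.959 mm
D − Pe = 76.959 − 36.1 = 40.859 mm

40.9 mm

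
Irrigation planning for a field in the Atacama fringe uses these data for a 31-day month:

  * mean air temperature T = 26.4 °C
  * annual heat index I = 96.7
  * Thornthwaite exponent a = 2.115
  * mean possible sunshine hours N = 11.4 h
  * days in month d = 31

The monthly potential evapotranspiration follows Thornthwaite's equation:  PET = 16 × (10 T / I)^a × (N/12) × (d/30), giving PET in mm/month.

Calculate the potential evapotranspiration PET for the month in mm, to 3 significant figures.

131 mm

10T/I = 10 × 26.4 / 96.7 = 2.7301
(10T/I)^a = 2.7301^2.115 = 8.3660
Uncorrected PET = 16 × 8.3660 = 133.856 mm
Correction = (N/12)(d/30) = (11.4/12)(31/30) = 0.9817
PET = 133.856 × 0.9817 = 131.406 mm/month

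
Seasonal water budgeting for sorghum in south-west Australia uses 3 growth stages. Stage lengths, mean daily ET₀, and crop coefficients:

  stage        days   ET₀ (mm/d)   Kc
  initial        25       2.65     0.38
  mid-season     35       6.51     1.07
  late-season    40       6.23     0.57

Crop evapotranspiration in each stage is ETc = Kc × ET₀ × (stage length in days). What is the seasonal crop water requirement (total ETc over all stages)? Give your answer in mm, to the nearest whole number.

411 mm

initial: 0.38 × 2.65 × 25 = 25.18 mm
mid-season: 1.07 × 6.51 × 35 = 243.80 mm
late-season: 0.57 × 6.23 × 40 = 142.04 mm
Seasonal total = 411.02 mm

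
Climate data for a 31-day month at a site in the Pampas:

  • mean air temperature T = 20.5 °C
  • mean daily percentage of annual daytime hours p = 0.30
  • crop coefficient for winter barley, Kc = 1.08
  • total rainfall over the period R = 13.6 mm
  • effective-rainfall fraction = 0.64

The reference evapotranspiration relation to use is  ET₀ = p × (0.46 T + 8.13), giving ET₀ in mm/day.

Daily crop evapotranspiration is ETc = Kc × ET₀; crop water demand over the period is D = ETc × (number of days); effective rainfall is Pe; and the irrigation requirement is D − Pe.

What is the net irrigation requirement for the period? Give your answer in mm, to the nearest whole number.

168 mm

ET₀ = 0.30 × (0.46 × 20.5 + 8.13) = 0.30 × 17.560 = 5.2680 mm/d
ETc = Kc × ET₀ = 1.08 × 5.2680 = 5.6894 mm/d
Crop demand D = ETc × 31 d = 5.6894 × 31 = 176.371 mm
Pe = 0.64 × 13.6 = 8.704 mm
D − Pe = 176.371 − 8.704 = 167.667 mm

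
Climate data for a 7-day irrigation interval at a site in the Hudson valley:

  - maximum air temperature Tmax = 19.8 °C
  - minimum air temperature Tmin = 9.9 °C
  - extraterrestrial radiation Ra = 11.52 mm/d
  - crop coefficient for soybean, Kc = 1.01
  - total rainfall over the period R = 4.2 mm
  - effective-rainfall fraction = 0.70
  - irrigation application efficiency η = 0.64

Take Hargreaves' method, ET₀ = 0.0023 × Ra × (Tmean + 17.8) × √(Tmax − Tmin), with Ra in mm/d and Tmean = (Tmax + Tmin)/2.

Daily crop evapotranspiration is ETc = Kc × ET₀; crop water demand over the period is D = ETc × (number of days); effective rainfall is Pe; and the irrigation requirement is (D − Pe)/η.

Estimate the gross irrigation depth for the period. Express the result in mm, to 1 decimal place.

Tmean = (19.8 + 9.9)/2 = 14.85 °C
ET₀ = 0.0023 × 11.52 × (14.85 + 17.8) × √9.9 = 0.0023 × 11.52 × 32.65 × 3.1464 = 2.7219 mm/d
ETc = Kc × ET₀ = 1.01 × 2.7219 = 2.7491 mm/d
Crop demand D = ETc × 7 d = 2.7491 × 7 = 19.244 mm
Pe = 0.70 × 4.2 = 2.940 mm
D − Pe = 19.244 − 2.940 = 16.304 mm
Gross irrigation = 16.304 / 0.64 = 25.475 mm

25.5 mm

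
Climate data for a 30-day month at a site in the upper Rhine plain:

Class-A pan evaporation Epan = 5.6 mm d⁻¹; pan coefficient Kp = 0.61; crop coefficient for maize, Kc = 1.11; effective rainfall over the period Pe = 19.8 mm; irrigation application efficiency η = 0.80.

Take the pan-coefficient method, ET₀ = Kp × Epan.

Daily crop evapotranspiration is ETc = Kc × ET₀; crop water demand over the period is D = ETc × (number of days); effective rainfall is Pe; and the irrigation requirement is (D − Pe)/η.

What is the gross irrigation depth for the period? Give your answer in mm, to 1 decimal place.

ET₀ = 0.61 × 5.6 = 3.4160 mm/d
ETc = Kc × ET₀ = 1.11 × 3.4160 = 3.7918 mm/d
Crop demand D = ETc × 30 d = 3.7918 × 30 = 113.754 mm
D − Pe = 113.754 − 19.8 = 93.954 mm
Gross irrigation = 93.954 / 0.80 = 117.443 mm

117.4 mm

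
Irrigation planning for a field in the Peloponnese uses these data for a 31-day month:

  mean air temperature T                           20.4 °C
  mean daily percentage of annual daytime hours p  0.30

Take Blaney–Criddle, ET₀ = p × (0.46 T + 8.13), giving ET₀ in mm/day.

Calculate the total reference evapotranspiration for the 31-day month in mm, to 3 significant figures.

ET₀ = 0.30 × (0.46 × 20.4 + 8.13) = 0.30 × 17.514 = 5.2542 mm/d
Monthly total = 5.2542 × 31 = 162.880 mm

163 mm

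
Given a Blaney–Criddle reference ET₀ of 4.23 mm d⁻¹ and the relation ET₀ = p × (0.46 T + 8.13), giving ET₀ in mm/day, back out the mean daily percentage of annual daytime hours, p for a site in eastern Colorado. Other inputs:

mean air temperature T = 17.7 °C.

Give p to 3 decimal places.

p = ET₀ / (0.46 T + 8.13) = 4.23 / (0.46 × 17.7 + 8.13) = 4.23 / 16.272 = 0.2600

0.260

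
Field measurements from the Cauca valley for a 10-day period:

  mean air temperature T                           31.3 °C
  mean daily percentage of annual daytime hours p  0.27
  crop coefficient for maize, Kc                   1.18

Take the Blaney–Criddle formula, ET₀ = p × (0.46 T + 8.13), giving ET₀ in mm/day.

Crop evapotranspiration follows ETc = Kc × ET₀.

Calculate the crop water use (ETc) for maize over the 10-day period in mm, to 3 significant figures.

ET₀ = 0.27 × (0.46 × 31.3 + 8.13) = 0.27 × 22.528 = 6.0826 mm/d
ETc = Kc × ET₀ = 1.18 × 6.0826 = 7.1775 mm/d
Over 10 days: 7.1775 × 10 = 71.775 mm

71.8 mm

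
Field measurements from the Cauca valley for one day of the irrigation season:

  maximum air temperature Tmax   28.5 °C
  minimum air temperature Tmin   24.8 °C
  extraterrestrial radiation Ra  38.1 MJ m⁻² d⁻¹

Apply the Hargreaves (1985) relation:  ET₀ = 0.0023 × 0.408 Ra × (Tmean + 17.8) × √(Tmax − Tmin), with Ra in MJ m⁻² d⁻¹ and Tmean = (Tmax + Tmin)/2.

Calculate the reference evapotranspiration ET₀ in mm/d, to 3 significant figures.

3.06 mm/d

Tmean = (28.5 + 24.8)/2 = 26.65 °C
0.408 Ra = 0.408 × 38.1 = 15.5448 mm/d equivalent
ET₀ = 0.0023 × 15.5448 × (26.65 + 17.8) × √3.7 = 0.0023 × 15.5448 × 44.45 × 1.9235 = 3.0569 mm/d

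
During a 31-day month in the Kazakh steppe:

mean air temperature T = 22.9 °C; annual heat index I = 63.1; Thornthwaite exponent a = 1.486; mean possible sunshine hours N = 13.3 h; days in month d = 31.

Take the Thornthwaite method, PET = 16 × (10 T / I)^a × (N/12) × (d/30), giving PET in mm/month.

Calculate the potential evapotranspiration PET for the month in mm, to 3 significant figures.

10T/I = 10 × 22.9 / 63.1 = 3.6292
(10T/I)^a = 3.6292^1.486 = 6.7901
Uncorrected PET = 16 × 6.7901 = 108.642 mm
Correction = (N/12)(d/30) = (13.3/12)(31/30) = 1.1453
PET = 108.642 × 1.1453 = 124.428 mm/month

124 mm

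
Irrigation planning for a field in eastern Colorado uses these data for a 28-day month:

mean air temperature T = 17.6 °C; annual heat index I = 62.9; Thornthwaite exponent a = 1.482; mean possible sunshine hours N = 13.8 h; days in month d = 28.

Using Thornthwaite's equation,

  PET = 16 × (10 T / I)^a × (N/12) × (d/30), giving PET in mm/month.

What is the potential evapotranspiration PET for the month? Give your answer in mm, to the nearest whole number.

79 mm

10T/I = 10 × 17.6 / 62.9 = 2.7981
(10T/I)^a = 2.7981^1.482 = 4.5946
Uncorrected PET = 16 × 4.5946 = 73.514 mm
Correction = (N/12)(d/30) = (13.8/12)(28/30) = 1.0733
PET = 73.514 × 1.0733 = 78.903 mm/month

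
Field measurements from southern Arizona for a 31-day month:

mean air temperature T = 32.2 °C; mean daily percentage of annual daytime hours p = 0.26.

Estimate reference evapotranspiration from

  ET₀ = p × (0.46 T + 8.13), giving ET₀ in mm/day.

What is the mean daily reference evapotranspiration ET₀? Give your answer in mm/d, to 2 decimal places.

5.96 mm/d

ET₀ = 0.26 × (0.46 × 32.2 + 8.13) = 0.26 × 22.942 = 5.9649 mm/d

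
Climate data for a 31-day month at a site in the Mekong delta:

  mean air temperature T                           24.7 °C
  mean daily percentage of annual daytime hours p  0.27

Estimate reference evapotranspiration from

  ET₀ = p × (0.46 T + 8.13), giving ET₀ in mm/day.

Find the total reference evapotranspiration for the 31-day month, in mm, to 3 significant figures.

163 mm

ET₀ = 0.27 × (0.46 × 24.7 + 8.13) = 0.27 × 19.492 = 5.2628 mm/d
Monthly total = 5.2628 × 31 = 163.147 mm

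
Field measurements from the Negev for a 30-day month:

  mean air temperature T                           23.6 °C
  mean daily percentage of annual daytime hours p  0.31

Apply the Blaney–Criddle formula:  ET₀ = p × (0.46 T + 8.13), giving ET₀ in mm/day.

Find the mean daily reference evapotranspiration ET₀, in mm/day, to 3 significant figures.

5.89 mm/day

ET₀ = 0.31 × (0.46 × 23.6 + 8.13) = 0.31 × 18.986 = 5.8857 mm/d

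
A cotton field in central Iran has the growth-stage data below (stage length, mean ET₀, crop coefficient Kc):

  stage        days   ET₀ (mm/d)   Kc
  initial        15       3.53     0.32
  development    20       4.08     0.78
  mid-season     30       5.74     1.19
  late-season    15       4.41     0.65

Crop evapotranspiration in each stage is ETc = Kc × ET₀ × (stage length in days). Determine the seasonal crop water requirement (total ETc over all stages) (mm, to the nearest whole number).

329 mm

initial: 0.32 × 3.53 × 15 = 16.94 mm
development: 0.78 × 4.08 × 20 = 63.65 mm
mid-season: 1.19 × 5.74 × 30 = 204.92 mm
late-season: 0.65 × 4.41 × 15 = 43.00 mm
Seasonal total = 328.51 mm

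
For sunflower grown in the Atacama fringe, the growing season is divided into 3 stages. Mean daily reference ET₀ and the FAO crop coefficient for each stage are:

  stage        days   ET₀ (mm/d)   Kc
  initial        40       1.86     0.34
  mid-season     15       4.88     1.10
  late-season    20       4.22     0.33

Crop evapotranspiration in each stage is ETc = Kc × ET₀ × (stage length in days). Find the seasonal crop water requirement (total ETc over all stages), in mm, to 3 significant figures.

134 mm

initial: 0.34 × 1.86 × 40 = 25.30 mm
mid-season: 1.10 × 4.88 × 15 = 80.52 mm
late-season: 0.33 × 4.22 × 20 = 27.85 mm
Seasonal total = 133.67 mm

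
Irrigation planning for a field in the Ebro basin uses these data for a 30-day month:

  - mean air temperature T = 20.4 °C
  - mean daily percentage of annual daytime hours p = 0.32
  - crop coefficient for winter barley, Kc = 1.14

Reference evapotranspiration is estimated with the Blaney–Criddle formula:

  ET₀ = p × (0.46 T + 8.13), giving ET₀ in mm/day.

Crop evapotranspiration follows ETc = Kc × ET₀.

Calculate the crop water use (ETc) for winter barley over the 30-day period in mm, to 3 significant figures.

192 mm

ET₀ = 0.32 × (0.46 × 20.4 + 8.13) = 0.32 × 17.514 = 5.6045 mm/d
ETc = Kc × ET₀ = 1.14 × 5.6045 = 6.3891 mm/d
Over 30 days: 6.3891 × 30 = 191.673 mm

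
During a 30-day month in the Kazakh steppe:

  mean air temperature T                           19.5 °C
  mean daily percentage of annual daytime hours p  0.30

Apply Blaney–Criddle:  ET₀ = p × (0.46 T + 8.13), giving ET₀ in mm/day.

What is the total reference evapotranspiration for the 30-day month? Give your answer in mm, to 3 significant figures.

ET₀ = 0.30 × (0.46 × 19.5 + 8.13) = 0.30 × 17.100 = 5.1300 mm/d
Monthly total = 5.1300 × 30 = 153.900 mm

154 mm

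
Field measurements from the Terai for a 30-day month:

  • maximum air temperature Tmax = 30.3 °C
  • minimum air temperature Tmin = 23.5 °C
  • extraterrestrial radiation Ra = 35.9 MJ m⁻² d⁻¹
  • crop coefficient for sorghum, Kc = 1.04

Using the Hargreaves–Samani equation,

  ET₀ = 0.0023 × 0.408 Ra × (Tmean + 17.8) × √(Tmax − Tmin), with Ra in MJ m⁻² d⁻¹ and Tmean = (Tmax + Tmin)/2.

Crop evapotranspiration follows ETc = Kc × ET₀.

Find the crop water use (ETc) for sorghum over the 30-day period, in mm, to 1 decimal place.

Tmean = (30.3 + 23.5)/2 = 26.90 °C
0.408 Ra = 0.408 × 35.9 = 14.6472 mm/d equivalent
ET₀ = 0.0023 × 14.6472 × (26.90 + 17.8) × √6.8 = 0.0023 × 14.6472 × 44.70 × 2.6077 = 3.9269 mm/d
ETc = Kc × ET₀ = 1.04 × 3.9269 = 4.0840 mm/d
Over 30 days: 4.0840 × 30 = 122.520 mm

122.5 mm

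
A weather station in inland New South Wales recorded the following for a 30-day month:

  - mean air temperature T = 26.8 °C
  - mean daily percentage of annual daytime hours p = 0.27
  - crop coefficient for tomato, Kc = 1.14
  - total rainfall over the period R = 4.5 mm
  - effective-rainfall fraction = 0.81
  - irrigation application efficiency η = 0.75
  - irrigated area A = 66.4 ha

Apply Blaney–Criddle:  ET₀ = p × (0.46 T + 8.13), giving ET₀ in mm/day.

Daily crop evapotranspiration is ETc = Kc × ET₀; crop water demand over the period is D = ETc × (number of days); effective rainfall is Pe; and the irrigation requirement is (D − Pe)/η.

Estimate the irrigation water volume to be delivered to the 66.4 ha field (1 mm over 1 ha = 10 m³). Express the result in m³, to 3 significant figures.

164000 m³

ET₀ = 0.27 × (0.46 × 26.8 + 8.13) = 0.27 × 20.458 = 5.5237 mm/d
ETc = Kc × ET₀ = 1.14 × 5.5237 = 6.2970 mm/d
Crop demand D = ETc × 30 d = 6.2970 × 30 = 188.910 mm
Pe = 0.81 × 4.5 = 3.645 mm
D − Pe = 188.910 − 3.645 = 185.265 mm
Gross irrigation = 185.265 / 0.75 = 247.020 mm
Volume = 247.020 mm × 66.4 ha × 10 = 164021.3 m³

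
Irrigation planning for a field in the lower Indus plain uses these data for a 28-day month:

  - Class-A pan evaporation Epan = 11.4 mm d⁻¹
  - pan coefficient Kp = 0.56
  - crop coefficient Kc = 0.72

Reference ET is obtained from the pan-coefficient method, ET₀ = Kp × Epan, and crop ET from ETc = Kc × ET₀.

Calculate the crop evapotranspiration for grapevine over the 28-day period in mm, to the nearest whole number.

ET₀ = 0.56 × 11.4 = 6.3840 mm/d
ETc = Kc × ET₀ = 0.72 × 6.3840 = 4.5965 mm/d
Over 28 days: 4.5965 × 28 = 128.702 mm

129 mm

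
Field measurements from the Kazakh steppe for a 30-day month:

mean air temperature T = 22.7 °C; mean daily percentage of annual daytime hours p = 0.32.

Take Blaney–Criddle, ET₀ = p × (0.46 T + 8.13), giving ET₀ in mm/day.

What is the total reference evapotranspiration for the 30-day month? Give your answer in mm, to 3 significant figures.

178 mm

ET₀ = 0.32 × (0.46 × 22.7 + 8.13) = 0.32 × 18.572 = 5.9430 mm/d
Monthly total = 5.9430 × 30 = 178.290 mm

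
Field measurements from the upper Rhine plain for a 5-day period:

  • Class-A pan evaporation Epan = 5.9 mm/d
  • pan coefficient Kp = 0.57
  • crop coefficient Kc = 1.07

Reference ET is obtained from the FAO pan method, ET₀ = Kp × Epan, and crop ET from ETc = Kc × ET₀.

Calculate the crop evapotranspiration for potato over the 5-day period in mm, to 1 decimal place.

18.0 mm

ET₀ = 0.57 × 5.9 = 3.3630 mm/d
ETc = Kc × ET₀ = 1.07 × 3.3630 = 3.5984 mm/d
Over 5 days: 3.5984 × 5 = 17.992 mm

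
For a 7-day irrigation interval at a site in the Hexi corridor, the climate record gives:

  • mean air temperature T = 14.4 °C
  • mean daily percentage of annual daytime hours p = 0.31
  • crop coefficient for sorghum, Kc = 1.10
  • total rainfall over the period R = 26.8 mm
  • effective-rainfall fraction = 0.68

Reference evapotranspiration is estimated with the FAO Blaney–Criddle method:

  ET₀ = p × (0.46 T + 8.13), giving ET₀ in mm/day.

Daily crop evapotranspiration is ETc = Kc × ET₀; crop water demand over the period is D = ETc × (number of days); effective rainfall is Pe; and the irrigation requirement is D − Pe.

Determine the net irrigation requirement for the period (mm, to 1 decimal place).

17.0 mm

ET₀ = 0.31 × (0.46 × 14.4 + 8.13) = 0.31 × 14.754 = 4.5737 mm/d
ETc = Kc × ET₀ = 1.10 × 4.5737 = 5.0311 mm/d
Crop demand D = ETc × 7 d = 5.0311 × 7 = 35.218 mm
Pe = 0.68 × 26.8 = 18.224 mm
D − Pe = 35.218 − 18.224 = 16.994 mm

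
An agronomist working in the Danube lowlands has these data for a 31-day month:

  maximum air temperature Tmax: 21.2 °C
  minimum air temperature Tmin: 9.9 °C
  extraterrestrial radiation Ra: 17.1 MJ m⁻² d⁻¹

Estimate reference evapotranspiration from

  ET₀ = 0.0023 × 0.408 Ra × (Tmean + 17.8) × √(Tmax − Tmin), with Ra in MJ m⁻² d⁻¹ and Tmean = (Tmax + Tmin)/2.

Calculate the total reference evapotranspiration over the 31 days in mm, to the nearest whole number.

56 mm

Tmean = (21.2 + 9.9)/2 = 15.55 °C
0.408 Ra = 0.408 × 17.1 = 6.9768 mm/d equivalent
ET₀ = 0.0023 × 6.9768 × (15.55 + 17.8) × √11.3 = 0.0023 × 6.9768 × 33.35 × 3.3615 = 1.7989 mm/d
Over 31 days: 1.7989 × 31 = 55.766 mm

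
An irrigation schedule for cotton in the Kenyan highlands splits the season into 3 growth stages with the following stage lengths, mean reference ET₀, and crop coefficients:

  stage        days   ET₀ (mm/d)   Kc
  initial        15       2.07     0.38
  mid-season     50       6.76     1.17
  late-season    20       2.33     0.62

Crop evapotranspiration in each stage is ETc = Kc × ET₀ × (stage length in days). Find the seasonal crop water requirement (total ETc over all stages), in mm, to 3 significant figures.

initial: 0.38 × 2.07 × 15 = 11.80 mm
mid-season: 1.17 × 6.76 × 50 = 395.46 mm
late-season: 0.62 × 2.33 × 20 = 28.89 mm
Seasonal total = 436.15 mm

436 mm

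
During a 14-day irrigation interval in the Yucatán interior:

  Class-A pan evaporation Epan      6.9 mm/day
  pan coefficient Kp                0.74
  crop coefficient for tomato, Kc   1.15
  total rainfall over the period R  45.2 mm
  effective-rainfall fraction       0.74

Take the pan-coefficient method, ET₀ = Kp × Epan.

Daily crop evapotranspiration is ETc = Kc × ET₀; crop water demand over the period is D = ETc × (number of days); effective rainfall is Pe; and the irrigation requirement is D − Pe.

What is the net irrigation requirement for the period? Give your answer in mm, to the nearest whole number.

ET₀ = 0.74 × 6.9 = 5.1060 mm/d
ETc = Kc × ET₀ = 1.15 × 5.1060 = 5.8719 mm/d
Crop demand D = ETc × 14 d = 5.8719 × 14 = 82.207 mm
Pe = 0.74 × 45.2 = 33.448 mm
D − Pe = 82.207 − 33.448 = 48.759 mm

49 mm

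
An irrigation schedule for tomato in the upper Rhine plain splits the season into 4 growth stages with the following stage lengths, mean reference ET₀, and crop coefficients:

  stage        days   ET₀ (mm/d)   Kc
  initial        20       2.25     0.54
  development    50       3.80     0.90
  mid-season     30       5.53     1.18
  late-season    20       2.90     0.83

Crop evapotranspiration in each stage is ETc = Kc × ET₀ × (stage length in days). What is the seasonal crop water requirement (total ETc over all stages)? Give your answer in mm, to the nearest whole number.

439 mm

initial: 0.54 × 2.25 × 20 = 24.30 mm
development: 0.90 × 3.80 × 50 = 171.00 mm
mid-season: 1.18 × 5.53 × 30 = 195.76 mm
late-season: 0.83 × 2.90 × 20 = 48.14 mm
Seasonal total = 439.20 mm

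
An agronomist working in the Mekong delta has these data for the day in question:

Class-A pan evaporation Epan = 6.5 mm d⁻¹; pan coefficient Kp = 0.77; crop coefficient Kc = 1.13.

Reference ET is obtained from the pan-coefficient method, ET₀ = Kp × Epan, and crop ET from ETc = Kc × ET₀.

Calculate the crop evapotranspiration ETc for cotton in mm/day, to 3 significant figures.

5.66 mm/day

ET₀ = 0.77 × 6.5 = 5.0050 mm/d
ETc = Kc × ET₀ = 1.13 × 5.0050 = 5.6557 mm/d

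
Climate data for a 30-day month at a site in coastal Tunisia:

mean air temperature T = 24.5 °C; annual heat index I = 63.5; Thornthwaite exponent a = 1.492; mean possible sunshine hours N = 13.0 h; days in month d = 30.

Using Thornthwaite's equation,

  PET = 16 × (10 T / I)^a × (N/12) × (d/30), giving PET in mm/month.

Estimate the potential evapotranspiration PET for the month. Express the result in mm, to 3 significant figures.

130 mm

10T/I = 10 × 24.5 / 63.5 = 3.8583
(10T/I)^a = 3.8583^1.492 = 7.4973
Uncorrected PET = 16 × 7.4973 = 119.957 mm
Correction = (N/12)(d/30) = (13.0/12)(30/30) = 1.0833
PET = 119.957 × 1.0833 = 129.949 mm/month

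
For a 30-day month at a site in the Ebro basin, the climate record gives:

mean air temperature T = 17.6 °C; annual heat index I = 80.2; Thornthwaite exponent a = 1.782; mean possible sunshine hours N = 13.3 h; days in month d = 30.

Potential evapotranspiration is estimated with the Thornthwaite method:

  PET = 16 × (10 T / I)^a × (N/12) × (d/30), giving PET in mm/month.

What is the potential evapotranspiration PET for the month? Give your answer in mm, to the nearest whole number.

72 mm

10T/I = 10 × 17.6 / 80.2 = 2.1945
(10T/I)^a = 2.1945^1.782 = 4.0575
Uncorrected PET = 16 × 4.0575 = 64.920 mm
Correction = (N/12)(d/30) = (13.3/12)(30/30) = 1.1083
PET = 64.920 × 1.1083 = 71.951 mm/month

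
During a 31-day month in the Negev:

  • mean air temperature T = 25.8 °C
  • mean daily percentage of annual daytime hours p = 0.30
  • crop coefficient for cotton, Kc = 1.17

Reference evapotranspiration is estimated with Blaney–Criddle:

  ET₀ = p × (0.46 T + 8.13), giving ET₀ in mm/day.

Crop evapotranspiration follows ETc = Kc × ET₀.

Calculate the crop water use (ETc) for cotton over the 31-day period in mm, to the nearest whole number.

ET₀ = 0.30 × (0.46 × 25.8 + 8.13) = 0.30 × 19.998 = 5.9994 mm/d
ETc = Kc × ET₀ = 1.17 × 5.9994 = 7.0193 mm/d
Over 31 days: 7.0193 × 31 = 217.598 mm

218 mm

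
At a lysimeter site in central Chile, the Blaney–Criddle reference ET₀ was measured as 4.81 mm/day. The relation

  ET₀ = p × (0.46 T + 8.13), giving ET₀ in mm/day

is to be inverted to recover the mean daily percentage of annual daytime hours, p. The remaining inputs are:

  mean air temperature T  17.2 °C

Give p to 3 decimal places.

p = ET₀ / (0.46 T + 8.13) = 4.81 / (0.46 × 17.2 + 8.13) = 4.81 / 16.042 = 0.2998

0.300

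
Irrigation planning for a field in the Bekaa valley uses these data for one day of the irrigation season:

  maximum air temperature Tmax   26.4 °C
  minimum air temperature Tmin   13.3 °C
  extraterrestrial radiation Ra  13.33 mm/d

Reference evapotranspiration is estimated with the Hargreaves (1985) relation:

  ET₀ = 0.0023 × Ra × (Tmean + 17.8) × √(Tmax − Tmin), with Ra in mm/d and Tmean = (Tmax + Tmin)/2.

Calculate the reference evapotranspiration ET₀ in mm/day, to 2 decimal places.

4.18 mm/day

Tmean = (26.4 + 13.3)/2 = 19.85 °C
ET₀ = 0.0023 × 13.33 × (19.85 + 17.8) × √13.1 = 0.0023 × 13.33 × 37.65 × 3.6194 = 4.1779 mm/d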